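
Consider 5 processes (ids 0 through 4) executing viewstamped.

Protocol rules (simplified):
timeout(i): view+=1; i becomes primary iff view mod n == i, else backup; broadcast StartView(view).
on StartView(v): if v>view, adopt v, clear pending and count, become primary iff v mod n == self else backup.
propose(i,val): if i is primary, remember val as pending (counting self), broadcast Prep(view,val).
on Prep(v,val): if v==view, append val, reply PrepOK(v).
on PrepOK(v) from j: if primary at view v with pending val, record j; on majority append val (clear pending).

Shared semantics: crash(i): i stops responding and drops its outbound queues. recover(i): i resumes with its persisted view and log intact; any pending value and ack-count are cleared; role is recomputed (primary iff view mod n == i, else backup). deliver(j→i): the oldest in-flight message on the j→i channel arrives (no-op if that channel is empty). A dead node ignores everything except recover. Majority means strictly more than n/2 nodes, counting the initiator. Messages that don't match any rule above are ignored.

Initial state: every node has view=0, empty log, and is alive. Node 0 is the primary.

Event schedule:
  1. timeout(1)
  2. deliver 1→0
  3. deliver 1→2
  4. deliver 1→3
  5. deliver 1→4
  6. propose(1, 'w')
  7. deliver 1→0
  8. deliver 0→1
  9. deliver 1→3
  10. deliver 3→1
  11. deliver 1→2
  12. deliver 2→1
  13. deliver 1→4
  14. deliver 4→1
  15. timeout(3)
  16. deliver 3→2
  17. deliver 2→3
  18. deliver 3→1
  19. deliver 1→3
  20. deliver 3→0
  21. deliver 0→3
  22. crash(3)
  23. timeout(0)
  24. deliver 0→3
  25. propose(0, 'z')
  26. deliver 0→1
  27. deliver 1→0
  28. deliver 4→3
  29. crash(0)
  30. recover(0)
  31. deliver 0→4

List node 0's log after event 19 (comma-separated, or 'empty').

w

[1] timeout(1) → N1(prim v1 [-])
[2] deliver 1→0 → N0(back v1 [-])
[3] deliver 1→2 → N2(back v1 [-])
[4] deliver 1→3 → N3(back v1 [-])
[5] deliver 1→4 → N4(back v1 [-])
[6] propose(1,'w') → ∅
[7] deliver 1→0 → N0(back v1 [w])
[8] deliver 0→1 → ∅
[9] deliver 1→3 → N3(back v1 [w])
[10] deliver 3→1 → N1(prim v1 [w])
[11] deliver 1→2 → N2(back v1 [w])
[12] deliver 2→1 → ∅
[13] deliver 1→4 → N4(back v1 [w])
[14] deliver 4→1 → ∅
[15] timeout(3) → N3(back v2 [w])
[16] deliver 3→2 → N2(prim v2 [w])
[17] deliver 2→3 → ∅
[18] deliver 3→1 → N1(back v2 [w])
[19] deliver 1→3 → ∅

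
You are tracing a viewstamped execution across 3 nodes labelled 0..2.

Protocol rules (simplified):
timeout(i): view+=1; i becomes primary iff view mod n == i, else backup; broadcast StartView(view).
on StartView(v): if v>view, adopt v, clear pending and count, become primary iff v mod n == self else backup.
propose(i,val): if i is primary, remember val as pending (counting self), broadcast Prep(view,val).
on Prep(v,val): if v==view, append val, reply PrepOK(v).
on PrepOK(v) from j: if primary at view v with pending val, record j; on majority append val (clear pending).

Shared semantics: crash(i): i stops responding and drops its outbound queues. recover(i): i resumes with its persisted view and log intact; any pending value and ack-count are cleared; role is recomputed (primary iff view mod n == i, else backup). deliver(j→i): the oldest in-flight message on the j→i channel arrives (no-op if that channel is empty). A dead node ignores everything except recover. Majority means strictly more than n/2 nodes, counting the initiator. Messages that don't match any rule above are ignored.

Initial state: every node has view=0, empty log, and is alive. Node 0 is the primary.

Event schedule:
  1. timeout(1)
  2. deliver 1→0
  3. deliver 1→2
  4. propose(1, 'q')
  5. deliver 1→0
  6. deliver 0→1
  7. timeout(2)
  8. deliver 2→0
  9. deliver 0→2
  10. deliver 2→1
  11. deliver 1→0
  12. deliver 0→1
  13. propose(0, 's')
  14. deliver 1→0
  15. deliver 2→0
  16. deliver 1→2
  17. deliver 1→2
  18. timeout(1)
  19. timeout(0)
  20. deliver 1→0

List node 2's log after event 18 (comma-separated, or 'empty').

empty

step 1 timeout(1): 1={prim,v=1,log=-}
step 2 deliver 1→0: 0={back,v=1,log=-}
step 3 deliver 1→2: 2={back,v=1,log=-}
step 4 propose(1,'q'): —
step 5 deliver 1→0: 0={back,v=1,log=q}
step 6 deliver 0→1: 1={prim,v=1,log=q}
step 7 timeout(2): 2={prim,v=2,log=-}
step 8 deliver 2→0: 0={back,v=2,log=q}
step 9 deliver 0→2: —
step 10 deliver 2→1: 1={back,v=2,log=q}
step 11 deliver 1→0: —
step 12 deliver 0→1: —
step 13 propose(0,'s'): —
step 14 deliver 1→0: —
step 15 deliver 2→0: —
step 16 deliver 1→2: —
step 17 deliver 1→2: —
step 18 timeout(1): 1={back,v=3,log=q}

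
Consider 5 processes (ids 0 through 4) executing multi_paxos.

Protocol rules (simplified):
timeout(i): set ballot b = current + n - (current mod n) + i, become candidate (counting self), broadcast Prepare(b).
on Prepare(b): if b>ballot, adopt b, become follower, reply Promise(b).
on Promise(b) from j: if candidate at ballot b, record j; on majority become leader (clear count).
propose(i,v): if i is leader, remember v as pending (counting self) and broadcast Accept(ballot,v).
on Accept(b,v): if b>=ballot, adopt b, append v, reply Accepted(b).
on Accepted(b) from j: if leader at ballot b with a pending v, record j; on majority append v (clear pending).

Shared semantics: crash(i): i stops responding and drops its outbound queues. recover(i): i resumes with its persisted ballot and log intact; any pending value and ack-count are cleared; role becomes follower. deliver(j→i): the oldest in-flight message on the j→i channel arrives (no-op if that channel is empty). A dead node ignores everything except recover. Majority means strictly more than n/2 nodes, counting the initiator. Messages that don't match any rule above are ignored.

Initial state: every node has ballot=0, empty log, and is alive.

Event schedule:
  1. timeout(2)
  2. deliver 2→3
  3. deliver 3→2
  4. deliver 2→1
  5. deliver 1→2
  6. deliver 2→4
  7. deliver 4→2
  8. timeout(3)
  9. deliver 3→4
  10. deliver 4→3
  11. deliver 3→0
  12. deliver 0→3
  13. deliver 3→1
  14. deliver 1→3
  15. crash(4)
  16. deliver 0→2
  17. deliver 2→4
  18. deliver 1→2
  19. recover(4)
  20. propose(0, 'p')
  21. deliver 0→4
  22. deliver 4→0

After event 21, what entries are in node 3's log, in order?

empty

[1] timeout(2) → N2(cand b7 [-])
[2] deliver 2→3 → N3(foll b7 [-])
[3] deliver 3→2 → ∅
[4] deliver 2→1 → N1(foll b7 [-])
[5] deliver 1→2 → N2(lead b7 [-])
[6] deliver 2→4 → N4(foll b7 [-])
[7] deliver 4→2 → ∅
[8] timeout(3) → N3(cand b13 [-])
[9] deliver 3→4 → N4(foll b13 [-])
[10] deliver 4→3 → ∅
[11] deliver 3→0 → N0(foll b13 [-])
[12] deliver 0→3 → N3(lead b13 [-])
[13] deliver 3→1 → N1(foll b13 [-])
[14] deliver 1→3 → ∅
[15] crash(4) → N4(✗foll b13 [-])
[16] deliver 0→2 → ∅
[17] deliver 2→4 → ∅
[18] deliver 1→2 → ∅
[19] recover(4) → N4(foll b13 [-])
[20] propose(0,'p') → ∅
[21] deliver 0→4 → ∅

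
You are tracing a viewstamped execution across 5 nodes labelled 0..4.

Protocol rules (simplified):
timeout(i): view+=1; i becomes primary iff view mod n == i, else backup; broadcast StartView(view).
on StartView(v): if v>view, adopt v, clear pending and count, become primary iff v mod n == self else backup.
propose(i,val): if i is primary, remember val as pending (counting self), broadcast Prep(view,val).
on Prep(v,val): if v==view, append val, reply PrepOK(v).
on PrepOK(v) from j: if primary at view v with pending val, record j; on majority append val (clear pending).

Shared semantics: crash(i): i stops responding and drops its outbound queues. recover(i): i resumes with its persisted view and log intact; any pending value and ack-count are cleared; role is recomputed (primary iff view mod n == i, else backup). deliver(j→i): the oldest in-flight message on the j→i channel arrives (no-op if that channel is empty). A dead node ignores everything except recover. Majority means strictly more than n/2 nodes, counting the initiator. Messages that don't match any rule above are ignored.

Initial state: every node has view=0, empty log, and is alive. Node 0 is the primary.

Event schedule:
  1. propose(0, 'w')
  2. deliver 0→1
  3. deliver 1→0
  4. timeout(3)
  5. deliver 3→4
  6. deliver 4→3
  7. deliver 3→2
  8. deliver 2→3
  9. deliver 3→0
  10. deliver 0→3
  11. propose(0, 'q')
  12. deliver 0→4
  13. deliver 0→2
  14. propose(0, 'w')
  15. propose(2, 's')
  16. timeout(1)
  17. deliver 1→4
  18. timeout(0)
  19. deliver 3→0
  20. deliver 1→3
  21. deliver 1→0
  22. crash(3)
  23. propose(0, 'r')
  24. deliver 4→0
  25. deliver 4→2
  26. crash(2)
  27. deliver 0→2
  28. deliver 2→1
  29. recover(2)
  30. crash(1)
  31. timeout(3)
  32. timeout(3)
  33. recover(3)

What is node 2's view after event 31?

after 1 — propose(0,'w'): ·
after 2 — deliver 0→1: n1:back/v0/[w]
after 3 — deliver 1→0: ·
after 4 — timeout(3): n3:back/v1/[-]
after 5 — deliver 3→4: n4:back/v1/[-]
after 6 — deliver 4→3: ·
after 7 — deliver 3→2: n2:back/v1/[-]
after 8 — deliver 2→3: ·
after 9 — deliver 3→0: n0:back/v1/[-]
after 10 — deliver 0→3: ·
after 11 — propose(0,'q'): ·
after 12 — deliver 0→4: ·
after 13 — deliver 0→2: ·
after 14 — propose(0,'w'): ·
after 15 — propose(2,'s'): ·
after 16 — timeout(1): n1:prim/v1/[w]
after 17 — deliver 1→4: ·
after 18 — timeout(0): n0:back/v2/[-]
after 19 — deliver 3→0: ·
after 20 — deliver 1→3: ·
after 21 — deliver 1→0: ·
after 22 — crash(3): n3:✗back/v1/[-]
after 23 — propose(0,'r'): ·
after 24 — deliver 4→0: ·
after 25 — deliver 4→2: ·
after 26 — crash(2): n2:✗back/v1/[-]
after 27 — deliver 0→2: ·
after 28 — deliver 2→1: ·
after 29 — recover(2): n2:back/v1/[-]
after 30 — crash(1): n1:✗prim/v1/[w]
after 31 — timeout(3): ·

1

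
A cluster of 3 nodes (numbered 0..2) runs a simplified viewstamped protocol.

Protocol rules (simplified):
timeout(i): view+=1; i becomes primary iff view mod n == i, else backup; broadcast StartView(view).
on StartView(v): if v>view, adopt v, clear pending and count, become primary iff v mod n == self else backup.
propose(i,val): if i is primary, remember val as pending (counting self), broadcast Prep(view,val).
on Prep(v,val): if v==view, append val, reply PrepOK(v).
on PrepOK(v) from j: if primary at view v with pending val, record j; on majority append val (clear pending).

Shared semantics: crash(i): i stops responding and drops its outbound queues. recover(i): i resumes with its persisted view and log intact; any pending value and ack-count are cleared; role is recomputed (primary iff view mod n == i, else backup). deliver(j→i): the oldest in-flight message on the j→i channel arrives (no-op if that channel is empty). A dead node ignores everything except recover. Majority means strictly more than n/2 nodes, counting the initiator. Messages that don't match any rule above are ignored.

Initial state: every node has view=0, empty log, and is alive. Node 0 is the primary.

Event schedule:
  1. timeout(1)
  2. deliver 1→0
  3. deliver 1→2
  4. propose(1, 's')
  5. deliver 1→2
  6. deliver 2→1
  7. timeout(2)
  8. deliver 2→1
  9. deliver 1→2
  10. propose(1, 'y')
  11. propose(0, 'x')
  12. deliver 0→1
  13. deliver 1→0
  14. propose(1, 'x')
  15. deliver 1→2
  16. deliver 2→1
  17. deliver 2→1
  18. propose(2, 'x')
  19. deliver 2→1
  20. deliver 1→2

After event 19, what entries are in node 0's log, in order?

1. timeout(1):  <1:prim v1 ->
2. deliver 1→0:  <0:back v1 ->
3. deliver 1→2:  <2:back v1 ->
4. propose(1,'s'):  nop
5. deliver 1→2:  <2:back v1 s>
6. deliver 2→1:  <1:prim v1 s>
7. timeout(2):  <2:prim v2 s>
8. deliver 2→1:  <1:back v2 s>
9. deliver 1→2:  nop
10. propose(1,'y'):  nop
11. propose(0,'x'):  nop
12. deliver 0→1:  nop
13. deliver 1→0:  <0:back v1 s>
14. propose(1,'x'):  nop
15. deliver 1→2:  nop
16. deliver 2→1:  nop
17. deliver 2→1:  nop
18. propose(2,'x'):  nop
19. deliver 2→1:  <1:back v2 s,x>

s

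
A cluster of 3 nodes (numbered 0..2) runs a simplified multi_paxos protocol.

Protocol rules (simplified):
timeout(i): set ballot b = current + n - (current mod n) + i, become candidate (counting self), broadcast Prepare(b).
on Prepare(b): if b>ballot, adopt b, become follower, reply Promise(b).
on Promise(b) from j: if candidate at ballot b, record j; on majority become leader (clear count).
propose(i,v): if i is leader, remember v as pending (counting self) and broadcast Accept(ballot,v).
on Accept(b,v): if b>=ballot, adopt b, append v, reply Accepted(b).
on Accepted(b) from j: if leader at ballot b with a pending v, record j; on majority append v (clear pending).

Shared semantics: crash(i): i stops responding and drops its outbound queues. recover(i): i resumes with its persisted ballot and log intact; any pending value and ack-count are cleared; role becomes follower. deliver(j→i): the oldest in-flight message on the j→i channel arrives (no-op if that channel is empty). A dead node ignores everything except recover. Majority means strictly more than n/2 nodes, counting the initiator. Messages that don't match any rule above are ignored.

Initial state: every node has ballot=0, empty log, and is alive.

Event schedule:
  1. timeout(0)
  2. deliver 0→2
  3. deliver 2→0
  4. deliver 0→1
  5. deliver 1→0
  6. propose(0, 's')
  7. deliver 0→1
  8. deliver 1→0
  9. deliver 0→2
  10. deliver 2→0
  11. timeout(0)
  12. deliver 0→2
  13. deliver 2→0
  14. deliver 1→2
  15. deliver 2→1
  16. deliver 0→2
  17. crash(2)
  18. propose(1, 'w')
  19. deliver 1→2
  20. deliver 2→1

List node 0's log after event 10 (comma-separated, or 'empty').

s

after 1 — timeout(0): n0:cand/b3/[-]
after 2 — deliver 0→2: n2:foll/b3/[-]
after 3 — deliver 2→0: n0:lead/b3/[-]
after 4 — deliver 0→1: n1:foll/b3/[-]
after 5 — deliver 1→0: ·
after 6 — propose(0,'s'): ·
after 7 — deliver 0→1: n1:foll/b3/[s]
after 8 — deliver 1→0: n0:lead/b3/[s]
after 9 — deliver 0→2: n2:foll/b3/[s]
after 10 — deliver 2→0: ·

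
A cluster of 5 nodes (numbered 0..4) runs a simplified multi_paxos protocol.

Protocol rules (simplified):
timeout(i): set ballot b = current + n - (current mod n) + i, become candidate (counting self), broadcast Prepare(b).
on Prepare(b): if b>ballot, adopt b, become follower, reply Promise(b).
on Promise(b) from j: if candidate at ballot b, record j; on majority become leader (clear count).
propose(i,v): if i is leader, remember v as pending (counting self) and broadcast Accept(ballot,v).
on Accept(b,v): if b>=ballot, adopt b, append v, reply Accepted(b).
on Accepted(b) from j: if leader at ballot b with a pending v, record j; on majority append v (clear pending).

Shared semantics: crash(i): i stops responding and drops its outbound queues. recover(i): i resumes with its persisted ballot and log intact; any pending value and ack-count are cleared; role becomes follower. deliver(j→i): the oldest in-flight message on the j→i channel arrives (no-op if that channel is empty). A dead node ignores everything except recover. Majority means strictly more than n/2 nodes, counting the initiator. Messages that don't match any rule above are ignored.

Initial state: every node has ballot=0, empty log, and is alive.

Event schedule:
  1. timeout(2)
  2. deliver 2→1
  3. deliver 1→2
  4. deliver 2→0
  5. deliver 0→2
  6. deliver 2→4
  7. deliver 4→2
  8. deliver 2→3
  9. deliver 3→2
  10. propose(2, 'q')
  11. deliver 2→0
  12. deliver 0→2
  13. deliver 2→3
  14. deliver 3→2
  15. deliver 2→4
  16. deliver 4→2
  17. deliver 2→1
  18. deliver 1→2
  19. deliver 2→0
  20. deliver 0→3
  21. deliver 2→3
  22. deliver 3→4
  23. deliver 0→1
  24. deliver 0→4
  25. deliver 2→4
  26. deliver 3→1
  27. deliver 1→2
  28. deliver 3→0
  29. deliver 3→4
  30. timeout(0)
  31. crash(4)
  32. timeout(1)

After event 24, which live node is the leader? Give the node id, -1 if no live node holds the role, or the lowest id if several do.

e1 timeout(2): 2[cand,b=7,-]
e2 deliver 2→1: 1[foll,b=7,-]
e3 deliver 1→2: ·
e4 deliver 2→0: 0[foll,b=7,-]
e5 deliver 0→2: 2[lead,b=7,-]
e6 deliver 2→4: 4[foll,b=7,-]
e7 deliver 4→2: ·
e8 deliver 2→3: 3[foll,b=7,-]
e9 deliver 3→2: ·
e10 propose(2,'q'): ·
e11 deliver 2→0: 0[foll,b=7,q]
e12 deliver 0→2: ·
e13 deliver 2→3: 3[foll,b=7,q]
e14 deliver 3→2: 2[lead,b=7,q]
e15 deliver 2→4: 4[foll,b=7,q]
e16 deliver 4→2: ·
e17 deliver 2→1: 1[foll,b=7,q]
e18 deliver 1→2: ·
e19 deliver 2→0: ·
e20 deliver 0→3: ·
e21 deliver 2→3: ·
e22 deliver 3→4: ·
e23 deliver 0→1: ·
e24 deliver 0→4: ·

2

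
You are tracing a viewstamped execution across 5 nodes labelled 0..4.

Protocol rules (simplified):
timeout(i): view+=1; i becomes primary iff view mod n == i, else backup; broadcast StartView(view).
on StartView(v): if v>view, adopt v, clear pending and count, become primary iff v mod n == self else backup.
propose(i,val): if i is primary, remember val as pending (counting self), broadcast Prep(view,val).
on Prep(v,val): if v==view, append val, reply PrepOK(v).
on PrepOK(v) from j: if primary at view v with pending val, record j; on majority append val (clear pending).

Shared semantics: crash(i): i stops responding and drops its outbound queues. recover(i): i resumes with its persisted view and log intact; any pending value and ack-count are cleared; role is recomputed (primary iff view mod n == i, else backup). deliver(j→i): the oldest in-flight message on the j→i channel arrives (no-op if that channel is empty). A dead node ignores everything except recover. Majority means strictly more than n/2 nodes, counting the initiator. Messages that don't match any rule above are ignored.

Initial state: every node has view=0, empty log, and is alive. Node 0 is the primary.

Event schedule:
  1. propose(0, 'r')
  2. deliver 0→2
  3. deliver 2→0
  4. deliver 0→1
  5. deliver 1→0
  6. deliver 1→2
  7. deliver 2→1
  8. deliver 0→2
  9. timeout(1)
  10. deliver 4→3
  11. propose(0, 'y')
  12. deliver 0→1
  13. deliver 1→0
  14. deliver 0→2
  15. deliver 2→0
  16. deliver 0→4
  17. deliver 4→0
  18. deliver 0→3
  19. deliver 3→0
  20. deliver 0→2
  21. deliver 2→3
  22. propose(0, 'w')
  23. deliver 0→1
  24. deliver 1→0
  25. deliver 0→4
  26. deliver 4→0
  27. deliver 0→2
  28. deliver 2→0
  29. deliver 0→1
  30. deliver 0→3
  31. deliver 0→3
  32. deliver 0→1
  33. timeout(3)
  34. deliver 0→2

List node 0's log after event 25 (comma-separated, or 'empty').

step 1 propose(0,'r'): —
step 2 deliver 0→2: 2={back,v=0,log=r}
step 3 deliver 2→0: —
step 4 deliver 0→1: 1={back,v=0,log=r}
step 5 deliver 1→0: 0={prim,v=0,log=r}
step 6 deliver 1→2: —
step 7 deliver 2→1: —
step 8 deliver 0→2: —
step 9 timeout(1): 1={prim,v=1,log=r}
step 10 deliver 4→3: —
step 11 propose(0,'y'): —
step 12 deliver 0→1: —
step 13 deliver 1→0: 0={back,v=1,log=r}
step 14 deliver 0→2: 2={back,v=0,log=r,y}
step 15 deliver 2→0: —
step 16 deliver 0→4: 4={back,v=0,log=r}
step 17 deliver 4→0: —
step 18 deliver 0→3: 3={back,v=0,log=r}
step 19 deliver 3→0: —
step 20 deliver 0→2: —
step 21 deliver 2→3: —
step 22 propose(0,'w'): —
step 23 deliver 0→1: —
step 24 deliver 1→0: —
step 25 deliver 0→4: 4={back,v=0,log=r,y}

r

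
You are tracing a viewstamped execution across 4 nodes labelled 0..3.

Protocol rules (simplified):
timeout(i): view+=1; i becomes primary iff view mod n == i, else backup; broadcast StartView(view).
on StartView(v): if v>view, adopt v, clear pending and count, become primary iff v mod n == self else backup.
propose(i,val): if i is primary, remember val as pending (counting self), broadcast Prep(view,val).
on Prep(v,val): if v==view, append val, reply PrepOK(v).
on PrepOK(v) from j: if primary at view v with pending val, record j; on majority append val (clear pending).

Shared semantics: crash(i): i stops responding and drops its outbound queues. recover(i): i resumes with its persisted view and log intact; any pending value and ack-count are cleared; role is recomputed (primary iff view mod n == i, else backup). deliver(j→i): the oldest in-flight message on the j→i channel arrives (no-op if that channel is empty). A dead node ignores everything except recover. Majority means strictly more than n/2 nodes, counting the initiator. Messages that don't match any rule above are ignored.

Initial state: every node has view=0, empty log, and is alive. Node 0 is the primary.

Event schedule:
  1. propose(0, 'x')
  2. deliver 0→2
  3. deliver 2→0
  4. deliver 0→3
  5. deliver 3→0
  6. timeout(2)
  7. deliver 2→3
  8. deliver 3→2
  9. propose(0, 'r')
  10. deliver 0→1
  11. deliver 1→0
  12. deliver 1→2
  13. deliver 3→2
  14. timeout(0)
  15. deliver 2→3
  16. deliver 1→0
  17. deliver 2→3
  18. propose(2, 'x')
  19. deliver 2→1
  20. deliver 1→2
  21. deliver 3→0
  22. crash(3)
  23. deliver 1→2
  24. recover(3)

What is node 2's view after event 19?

1

after 1 — propose(0,'x'): ·
after 2 — deliver 0→2: n2:back/v0/[x]
after 3 — deliver 2→0: ·
after 4 — deliver 0→3: n3:back/v0/[x]
after 5 — deliver 3→0: n0:prim/v0/[x]
after 6 — timeout(2): n2:back/v1/[x]
after 7 — deliver 2→3: n3:back/v1/[x]
after 8 — deliver 3→2: ·
after 9 — propose(0,'r'): ·
after 10 — deliver 0→1: n1:back/v0/[x]
after 11 — deliver 1→0: ·
after 12 — deliver 1→2: ·
after 13 — deliver 3→2: ·
after 14 — timeout(0): n0:back/v1/[x]
after 15 — deliver 2→3: ·
after 16 — deliver 1→0: ·
after 17 — deliver 2→3: ·
after 18 — propose(2,'x'): ·
after 19 — deliver 2→1: n1:prim/v1/[x]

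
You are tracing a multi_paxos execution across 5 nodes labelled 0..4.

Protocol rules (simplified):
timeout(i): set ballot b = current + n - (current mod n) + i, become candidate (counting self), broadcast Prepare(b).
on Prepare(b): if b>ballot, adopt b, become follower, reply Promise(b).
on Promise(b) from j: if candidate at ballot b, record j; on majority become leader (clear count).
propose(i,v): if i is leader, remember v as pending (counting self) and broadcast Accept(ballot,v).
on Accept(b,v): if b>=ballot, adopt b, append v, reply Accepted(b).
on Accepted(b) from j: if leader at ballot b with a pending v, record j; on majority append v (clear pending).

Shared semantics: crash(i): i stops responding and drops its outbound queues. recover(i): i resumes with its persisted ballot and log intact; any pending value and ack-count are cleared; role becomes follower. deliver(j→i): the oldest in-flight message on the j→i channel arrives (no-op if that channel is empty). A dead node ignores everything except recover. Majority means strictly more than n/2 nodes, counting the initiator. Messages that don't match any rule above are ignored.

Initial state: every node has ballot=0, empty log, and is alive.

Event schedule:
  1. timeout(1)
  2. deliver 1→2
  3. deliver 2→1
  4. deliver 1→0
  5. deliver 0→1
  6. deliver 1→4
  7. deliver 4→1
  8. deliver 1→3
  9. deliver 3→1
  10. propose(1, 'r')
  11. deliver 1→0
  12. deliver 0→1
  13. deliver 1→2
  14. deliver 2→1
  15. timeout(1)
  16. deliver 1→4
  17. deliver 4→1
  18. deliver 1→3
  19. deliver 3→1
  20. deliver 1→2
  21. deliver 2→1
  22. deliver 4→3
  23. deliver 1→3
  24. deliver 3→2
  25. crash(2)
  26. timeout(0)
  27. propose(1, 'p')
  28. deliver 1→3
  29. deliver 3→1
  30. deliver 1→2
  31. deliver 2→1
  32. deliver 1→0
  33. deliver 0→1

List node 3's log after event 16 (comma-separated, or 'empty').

empty

[1] timeout(1) → N1(cand b6 [-])
[2] deliver 1→2 → N2(foll b6 [-])
[3] deliver 2→1 → ∅
[4] deliver 1→0 → N0(foll b6 [-])
[5] deliver 0→1 → N1(lead b6 [-])
[6] deliver 1→4 → N4(foll b6 [-])
[7] deliver 4→1 → ∅
[8] deliver 1→3 → N3(foll b6 [-])
[9] deliver 3→1 → ∅
[10] propose(1,'r') → ∅
[11] deliver 1→0 → N0(foll b6 [r])
[12] deliver 0→1 → ∅
[13] deliver 1→2 → N2(foll b6 [r])
[14] deliver 2→1 → N1(lead b6 [r])
[15] timeout(1) → N1(cand b11 [r])
[16] deliver 1→4 → N4(foll b6 [r])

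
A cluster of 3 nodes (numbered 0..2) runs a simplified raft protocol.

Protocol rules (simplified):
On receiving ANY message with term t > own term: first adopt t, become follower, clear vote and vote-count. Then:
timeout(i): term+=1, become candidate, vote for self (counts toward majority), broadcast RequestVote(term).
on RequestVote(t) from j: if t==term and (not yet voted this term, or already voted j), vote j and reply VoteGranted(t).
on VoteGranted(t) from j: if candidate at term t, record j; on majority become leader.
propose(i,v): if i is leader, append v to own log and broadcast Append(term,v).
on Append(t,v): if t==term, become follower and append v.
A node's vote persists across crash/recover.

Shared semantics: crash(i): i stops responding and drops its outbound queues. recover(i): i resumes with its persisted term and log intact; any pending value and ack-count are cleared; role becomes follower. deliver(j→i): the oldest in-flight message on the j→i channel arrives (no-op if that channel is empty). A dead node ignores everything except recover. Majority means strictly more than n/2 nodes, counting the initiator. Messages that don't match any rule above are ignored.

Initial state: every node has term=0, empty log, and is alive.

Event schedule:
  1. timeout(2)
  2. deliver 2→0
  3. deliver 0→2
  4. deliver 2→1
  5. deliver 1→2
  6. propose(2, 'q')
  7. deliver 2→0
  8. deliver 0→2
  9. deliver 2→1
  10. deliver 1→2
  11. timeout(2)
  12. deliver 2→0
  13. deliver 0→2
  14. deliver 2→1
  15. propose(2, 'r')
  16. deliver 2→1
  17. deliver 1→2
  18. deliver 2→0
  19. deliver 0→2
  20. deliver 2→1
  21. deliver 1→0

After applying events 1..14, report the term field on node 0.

2

1. timeout(2):  <2:cand t1 ->
2. deliver 2→0:  <0:foll t1 ->
3. deliver 0→2:  <2:lead t1 ->
4. deliver 2→1:  <1:foll t1 ->
5. deliver 1→2:  nop
6. propose(2,'q'):  <2:lead t1 q>
7. deliver 2→0:  <0:foll t1 q>
8. deliver 0→2:  nop
9. deliver 2→1:  <1:foll t1 q>
10. deliver 1→2:  nop
11. timeout(2):  <2:cand t2 q>
12. deliver 2→0:  <0:foll t2 q>
13. deliver 0→2:  <2:lead t2 q>
14. deliver 2→1:  <1:foll t2 q>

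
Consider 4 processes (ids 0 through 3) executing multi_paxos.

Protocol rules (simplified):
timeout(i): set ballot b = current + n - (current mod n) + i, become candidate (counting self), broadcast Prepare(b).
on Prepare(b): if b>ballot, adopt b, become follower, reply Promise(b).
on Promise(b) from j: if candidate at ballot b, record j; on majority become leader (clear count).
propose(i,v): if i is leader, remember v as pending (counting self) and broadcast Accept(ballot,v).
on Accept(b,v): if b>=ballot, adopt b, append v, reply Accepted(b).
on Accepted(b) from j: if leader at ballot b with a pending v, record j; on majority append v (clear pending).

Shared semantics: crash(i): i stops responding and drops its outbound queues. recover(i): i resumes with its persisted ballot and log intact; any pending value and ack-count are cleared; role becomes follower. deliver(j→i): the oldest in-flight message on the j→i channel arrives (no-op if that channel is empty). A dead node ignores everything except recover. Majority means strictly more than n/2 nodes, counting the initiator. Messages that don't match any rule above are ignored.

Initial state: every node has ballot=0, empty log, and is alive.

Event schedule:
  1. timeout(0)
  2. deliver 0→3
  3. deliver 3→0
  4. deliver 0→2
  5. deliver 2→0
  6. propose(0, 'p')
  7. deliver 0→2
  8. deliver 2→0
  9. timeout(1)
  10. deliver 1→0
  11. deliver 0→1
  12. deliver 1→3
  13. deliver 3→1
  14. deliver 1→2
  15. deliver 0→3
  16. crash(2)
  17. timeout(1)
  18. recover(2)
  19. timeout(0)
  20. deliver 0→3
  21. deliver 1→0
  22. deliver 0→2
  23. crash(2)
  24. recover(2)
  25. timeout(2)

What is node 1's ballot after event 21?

9

step 1 timeout(0): 0={cand,b=4,log=-}
step 2 deliver 0→3: 3={foll,b=4,log=-}
step 3 deliver 3→0: —
step 4 deliver 0→2: 2={foll,b=4,log=-}
step 5 deliver 2→0: 0={lead,b=4,log=-}
step 6 propose(0,'p'): —
step 7 deliver 0→2: 2={foll,b=4,log=p}
step 8 deliver 2→0: —
step 9 timeout(1): 1={cand,b=5,log=-}
step 10 deliver 1→0: 0={foll,b=5,log=-}
step 11 deliver 0→1: —
step 12 deliver 1→3: 3={foll,b=5,log=-}
step 13 deliver 3→1: —
step 14 deliver 1→2: 2={foll,b=5,log=p}
step 15 deliver 0→3: —
step 16 crash(2): 2={✗foll,b=5,log=p}
step 17 timeout(1): 1={cand,b=9,log=-}
step 18 recover(2): 2={foll,b=5,log=p}
step 19 timeout(0): 0={cand,b=8,log=-}
step 20 deliver 0→3: 3={foll,b=8,log=-}
step 21 deliver 1→0: 0={foll,b=9,log=-}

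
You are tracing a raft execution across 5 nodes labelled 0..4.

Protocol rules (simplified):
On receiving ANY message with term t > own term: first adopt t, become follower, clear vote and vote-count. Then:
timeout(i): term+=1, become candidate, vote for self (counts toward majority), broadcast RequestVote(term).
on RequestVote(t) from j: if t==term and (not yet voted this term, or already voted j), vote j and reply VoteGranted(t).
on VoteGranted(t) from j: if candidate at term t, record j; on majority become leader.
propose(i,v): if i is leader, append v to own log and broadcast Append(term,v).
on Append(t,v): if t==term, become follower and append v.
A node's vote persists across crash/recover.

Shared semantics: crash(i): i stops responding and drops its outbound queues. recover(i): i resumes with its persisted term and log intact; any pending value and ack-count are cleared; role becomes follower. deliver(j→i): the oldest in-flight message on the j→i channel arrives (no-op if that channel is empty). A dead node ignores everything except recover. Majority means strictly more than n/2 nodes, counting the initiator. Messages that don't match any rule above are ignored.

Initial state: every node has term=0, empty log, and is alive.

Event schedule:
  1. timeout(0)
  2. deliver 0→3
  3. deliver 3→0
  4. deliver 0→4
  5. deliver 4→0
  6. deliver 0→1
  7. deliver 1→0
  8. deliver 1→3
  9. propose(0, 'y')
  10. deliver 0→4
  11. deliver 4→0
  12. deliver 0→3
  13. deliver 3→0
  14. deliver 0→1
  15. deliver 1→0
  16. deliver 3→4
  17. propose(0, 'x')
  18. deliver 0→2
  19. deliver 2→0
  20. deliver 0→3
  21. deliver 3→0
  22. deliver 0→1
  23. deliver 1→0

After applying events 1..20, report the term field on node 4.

1

[1] timeout(0) → N0(cand t1 [-])
[2] deliver 0→3 → N3(foll t1 [-])
[3] deliver 3→0 → ∅
[4] deliver 0→4 → N4(foll t1 [-])
[5] deliver 4→0 → N0(lead t1 [-])
[6] deliver 0→1 → N1(foll t1 [-])
[7] deliver 1→0 → ∅
[8] deliver 1→3 → ∅
[9] propose(0,'y') → N0(lead t1 [y])
[10] deliver 0→4 → N4(foll t1 [y])
[11] deliver 4→0 → ∅
[12] deliver 0→3 → N3(foll t1 [y])
[13] deliver 3→0 → ∅
[14] deliver 0→1 → N1(foll t1 [y])
[15] deliver 1→0 → ∅
[16] deliver 3→4 → ∅
[17] propose(0,'x') → N0(lead t1 [y,x])
[18] deliver 0→2 → N2(foll t1 [-])
[19] deliver 2→0 → ∅
[20] deliver 0→3 → N3(foll t1 [y,x])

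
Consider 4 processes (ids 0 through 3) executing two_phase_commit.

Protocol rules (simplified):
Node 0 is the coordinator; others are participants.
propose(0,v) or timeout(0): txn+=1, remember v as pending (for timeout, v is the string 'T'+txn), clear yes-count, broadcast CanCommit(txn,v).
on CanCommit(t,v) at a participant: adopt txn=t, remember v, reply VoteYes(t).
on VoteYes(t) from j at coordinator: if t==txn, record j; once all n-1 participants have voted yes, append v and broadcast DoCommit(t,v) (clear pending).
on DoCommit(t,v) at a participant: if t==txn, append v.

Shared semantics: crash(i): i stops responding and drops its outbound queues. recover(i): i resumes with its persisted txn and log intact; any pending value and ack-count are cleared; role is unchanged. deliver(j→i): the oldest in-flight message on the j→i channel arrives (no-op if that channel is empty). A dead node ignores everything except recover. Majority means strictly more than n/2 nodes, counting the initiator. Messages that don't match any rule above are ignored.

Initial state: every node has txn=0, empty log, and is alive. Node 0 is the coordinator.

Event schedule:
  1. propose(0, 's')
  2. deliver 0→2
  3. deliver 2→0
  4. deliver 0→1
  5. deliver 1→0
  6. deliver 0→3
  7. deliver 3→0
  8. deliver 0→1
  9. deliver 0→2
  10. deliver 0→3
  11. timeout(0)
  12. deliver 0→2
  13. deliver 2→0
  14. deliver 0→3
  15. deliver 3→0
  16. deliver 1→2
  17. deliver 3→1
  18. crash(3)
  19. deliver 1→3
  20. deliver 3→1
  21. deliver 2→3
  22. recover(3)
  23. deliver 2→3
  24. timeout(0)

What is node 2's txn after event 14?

e1 propose(0,'s'): 0[coor,t=1,-]
e2 deliver 0→2: 2[part,t=1,-]
e3 deliver 2→0: ·
e4 deliver 0→1: 1[part,t=1,-]
e5 deliver 1→0: ·
e6 deliver 0→3: 3[part,t=1,-]
e7 deliver 3→0: 0[coor,t=1,s]
e8 deliver 0→1: 1[part,t=1,s]
e9 deliver 0→2: 2[part,t=1,s]
e10 deliver 0→3: 3[part,t=1,s]
e11 timeout(0): 0[coor,t=2,s]
e12 deliver 0→2: 2[part,t=2,s]
e13 deliver 2→0: ·
e14 deliver 0→3: 3[part,t=2,s]

2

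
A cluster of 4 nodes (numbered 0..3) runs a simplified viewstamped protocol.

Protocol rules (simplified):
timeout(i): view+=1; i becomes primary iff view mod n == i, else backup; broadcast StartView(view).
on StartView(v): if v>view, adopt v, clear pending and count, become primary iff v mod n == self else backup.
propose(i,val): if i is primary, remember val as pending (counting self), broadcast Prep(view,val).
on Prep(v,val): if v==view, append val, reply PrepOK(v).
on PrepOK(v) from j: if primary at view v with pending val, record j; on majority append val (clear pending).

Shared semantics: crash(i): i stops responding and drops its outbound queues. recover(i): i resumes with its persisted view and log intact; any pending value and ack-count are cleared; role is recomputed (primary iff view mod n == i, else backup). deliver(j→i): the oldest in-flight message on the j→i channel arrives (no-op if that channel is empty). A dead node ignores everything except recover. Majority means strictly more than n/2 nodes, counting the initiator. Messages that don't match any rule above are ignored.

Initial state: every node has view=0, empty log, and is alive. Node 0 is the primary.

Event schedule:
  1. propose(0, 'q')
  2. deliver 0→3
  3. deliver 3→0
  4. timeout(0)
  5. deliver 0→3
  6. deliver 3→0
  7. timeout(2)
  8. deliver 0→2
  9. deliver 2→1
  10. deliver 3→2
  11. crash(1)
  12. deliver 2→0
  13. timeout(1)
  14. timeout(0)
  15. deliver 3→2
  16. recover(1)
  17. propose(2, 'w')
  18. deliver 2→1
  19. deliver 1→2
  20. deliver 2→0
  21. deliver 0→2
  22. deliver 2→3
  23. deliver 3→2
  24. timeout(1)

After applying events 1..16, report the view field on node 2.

after 1 — propose(0,'q'): ·
after 2 — deliver 0→3: n3:back/v0/[q]
after 3 — deliver 3→0: ·
after 4 — timeout(0): n0:back/v1/[-]
after 5 — deliver 0→3: n3:back/v1/[q]
after 6 — deliver 3→0: ·
after 7 — timeout(2): n2:back/v1/[-]
after 8 — deliver 0→2: ·
after 9 — deliver 2→1: n1:prim/v1/[-]
after 10 — deliver 3→2: ·
after 11 — crash(1): n1:✗prim/v1/[-]
after 12 — deliver 2→0: ·
after 13 — timeout(1): ·
after 14 — timeout(0): n0:back/v2/[-]
after 15 — deliver 3→2: ·
after 16 — recover(1): n1:prim/v1/[-]

1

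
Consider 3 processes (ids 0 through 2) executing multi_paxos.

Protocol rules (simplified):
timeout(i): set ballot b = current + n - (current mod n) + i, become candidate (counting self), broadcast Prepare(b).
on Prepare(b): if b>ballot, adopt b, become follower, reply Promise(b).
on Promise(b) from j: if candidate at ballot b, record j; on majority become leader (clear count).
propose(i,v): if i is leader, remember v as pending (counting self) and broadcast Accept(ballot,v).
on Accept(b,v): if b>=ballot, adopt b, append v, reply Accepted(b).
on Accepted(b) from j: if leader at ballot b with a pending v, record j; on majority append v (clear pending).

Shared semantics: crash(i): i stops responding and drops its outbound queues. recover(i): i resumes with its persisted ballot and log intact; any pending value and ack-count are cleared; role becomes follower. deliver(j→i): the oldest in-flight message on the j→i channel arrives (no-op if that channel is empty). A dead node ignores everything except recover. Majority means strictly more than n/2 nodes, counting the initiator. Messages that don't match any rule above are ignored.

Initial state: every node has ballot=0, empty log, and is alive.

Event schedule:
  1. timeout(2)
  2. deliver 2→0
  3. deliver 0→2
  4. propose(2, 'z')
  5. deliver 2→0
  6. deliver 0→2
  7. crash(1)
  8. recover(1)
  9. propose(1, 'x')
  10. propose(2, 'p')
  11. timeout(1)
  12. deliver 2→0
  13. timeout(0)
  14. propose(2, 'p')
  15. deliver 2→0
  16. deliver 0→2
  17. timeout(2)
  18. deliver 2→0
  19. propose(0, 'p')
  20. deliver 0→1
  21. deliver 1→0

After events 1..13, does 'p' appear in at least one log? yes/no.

yes

e1 timeout(2): 2[cand,b=5,-]
e2 deliver 2→0: 0[foll,b=5,-]
e3 deliver 0→2: 2[lead,b=5,-]
e4 propose(2,'z'): ·
e5 deliver 2→0: 0[foll,b=5,z]
e6 deliver 0→2: 2[lead,b=5,z]
e7 crash(1): 1[✗foll,b=0,-]
e8 recover(1): 1[foll,b=0,-]
e9 propose(1,'x'): ·
e10 propose(2,'p'): ·
e11 timeout(1): 1[cand,b=4,-]
e12 deliver 2→0: 0[foll,b=5,z,p]
e13 timeout(0): 0[cand,b=6,z,p]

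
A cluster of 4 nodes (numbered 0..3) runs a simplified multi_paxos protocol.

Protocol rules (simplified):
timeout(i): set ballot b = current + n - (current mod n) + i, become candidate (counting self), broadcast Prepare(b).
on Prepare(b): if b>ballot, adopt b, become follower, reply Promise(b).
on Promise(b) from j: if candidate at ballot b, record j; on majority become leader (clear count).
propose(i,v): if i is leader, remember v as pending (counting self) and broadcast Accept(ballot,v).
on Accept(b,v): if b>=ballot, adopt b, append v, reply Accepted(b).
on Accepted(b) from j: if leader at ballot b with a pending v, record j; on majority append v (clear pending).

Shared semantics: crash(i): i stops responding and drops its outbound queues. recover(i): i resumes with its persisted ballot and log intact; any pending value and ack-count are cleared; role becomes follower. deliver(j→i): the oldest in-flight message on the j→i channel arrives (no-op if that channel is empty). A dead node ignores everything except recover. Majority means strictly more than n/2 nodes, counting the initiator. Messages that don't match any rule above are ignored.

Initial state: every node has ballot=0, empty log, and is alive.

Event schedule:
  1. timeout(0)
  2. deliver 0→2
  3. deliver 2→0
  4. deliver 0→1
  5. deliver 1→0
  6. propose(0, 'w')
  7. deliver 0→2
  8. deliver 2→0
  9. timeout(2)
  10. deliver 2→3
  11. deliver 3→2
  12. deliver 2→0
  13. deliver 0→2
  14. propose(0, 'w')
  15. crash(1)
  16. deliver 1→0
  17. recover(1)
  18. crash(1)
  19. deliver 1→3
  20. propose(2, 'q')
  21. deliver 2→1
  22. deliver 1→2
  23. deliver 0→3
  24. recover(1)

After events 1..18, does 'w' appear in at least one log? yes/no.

yes

after 1 — timeout(0): n0:cand/b4/[-]
after 2 — deliver 0→2: n2:foll/b4/[-]
after 3 — deliver 2→0: ·
after 4 — deliver 0→1: n1:foll/b4/[-]
after 5 — deliver 1→0: n0:lead/b4/[-]
after 6 — propose(0,'w'): ·
after 7 — deliver 0→2: n2:foll/b4/[w]
after 8 — deliver 2→0: ·
after 9 — timeout(2): n2:cand/b10/[w]
after 10 — deliver 2→3: n3:foll/b10/[-]
after 11 — deliver 3→2: ·
after 12 — deliver 2→0: n0:foll/b10/[-]
after 13 — deliver 0→2: n2:lead/b10/[w]
after 14 — propose(0,'w'): ·
after 15 — crash(1): n1:✗foll/b4/[-]
after 16 — deliver 1→0: ·
after 17 — recover(1): n1:foll/b4/[-]
after 18 — crash(1): n1:✗foll/b4/[-]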